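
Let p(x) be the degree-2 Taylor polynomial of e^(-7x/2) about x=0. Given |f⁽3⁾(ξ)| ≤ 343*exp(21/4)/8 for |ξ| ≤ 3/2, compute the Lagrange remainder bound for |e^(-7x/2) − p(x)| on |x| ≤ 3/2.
3087*exp(21/4)/128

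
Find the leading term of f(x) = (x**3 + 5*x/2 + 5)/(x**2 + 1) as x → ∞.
x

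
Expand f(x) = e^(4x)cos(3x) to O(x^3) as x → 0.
1 + 4*x + 7*x**2/2 + O(x**3)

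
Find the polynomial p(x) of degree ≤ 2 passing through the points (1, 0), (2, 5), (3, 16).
3*x**2 - 4*x + 1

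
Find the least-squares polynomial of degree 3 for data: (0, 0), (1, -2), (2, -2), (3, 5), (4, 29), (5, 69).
19/126 + (-1453/756)x + (-373/252)x² + (25/27)x³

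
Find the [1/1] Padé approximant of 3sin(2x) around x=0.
6*x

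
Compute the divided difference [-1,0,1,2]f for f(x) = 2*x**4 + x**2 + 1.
4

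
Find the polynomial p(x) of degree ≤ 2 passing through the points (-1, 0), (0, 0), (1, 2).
x**2 + x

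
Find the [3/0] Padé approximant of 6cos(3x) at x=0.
6 - 27*x**2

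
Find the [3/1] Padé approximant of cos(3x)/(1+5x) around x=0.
(27*x**3/40 - 765*x**2/164 + 27*x/820 + 1)/(4127*x/820 + 1)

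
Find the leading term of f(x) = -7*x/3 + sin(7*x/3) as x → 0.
-343*x**3/162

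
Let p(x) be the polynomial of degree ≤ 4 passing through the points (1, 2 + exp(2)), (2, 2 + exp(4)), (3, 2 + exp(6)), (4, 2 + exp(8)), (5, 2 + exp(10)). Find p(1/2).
-45*exp(8)/32 - 105*exp(4)/32 + 2 + 315*exp(2)/128 + 189*exp(6)/64 + 35*exp(10)/128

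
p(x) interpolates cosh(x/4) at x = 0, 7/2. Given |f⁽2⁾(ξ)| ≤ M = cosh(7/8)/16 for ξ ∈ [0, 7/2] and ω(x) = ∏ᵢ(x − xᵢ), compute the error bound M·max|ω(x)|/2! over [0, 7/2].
49*cosh(7/8)/512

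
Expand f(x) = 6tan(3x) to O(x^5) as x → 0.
18*x + 54*x**3 + O(x**5)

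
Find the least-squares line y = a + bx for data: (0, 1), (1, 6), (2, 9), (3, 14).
a = 6/5, b = 21/5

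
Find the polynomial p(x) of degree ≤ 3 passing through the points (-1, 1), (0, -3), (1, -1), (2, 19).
2*x**3 + 3*x**2 - 3*x - 3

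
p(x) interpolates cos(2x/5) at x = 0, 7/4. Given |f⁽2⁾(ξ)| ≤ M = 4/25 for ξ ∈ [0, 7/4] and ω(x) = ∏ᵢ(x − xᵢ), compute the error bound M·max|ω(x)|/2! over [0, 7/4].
49/800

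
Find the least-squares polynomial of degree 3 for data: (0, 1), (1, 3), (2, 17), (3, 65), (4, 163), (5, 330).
8/7 + (2/3)x + (-67/28)x² + (37/12)x³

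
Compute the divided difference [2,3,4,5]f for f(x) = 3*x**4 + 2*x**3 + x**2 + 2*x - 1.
44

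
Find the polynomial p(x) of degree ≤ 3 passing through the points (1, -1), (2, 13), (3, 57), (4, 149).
3*x**3 - 3*x**2 + 2*x - 3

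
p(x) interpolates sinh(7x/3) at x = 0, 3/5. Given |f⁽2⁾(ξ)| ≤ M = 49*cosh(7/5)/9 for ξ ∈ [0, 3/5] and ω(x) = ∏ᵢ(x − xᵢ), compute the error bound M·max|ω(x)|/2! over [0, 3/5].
49*cosh(7/5)/200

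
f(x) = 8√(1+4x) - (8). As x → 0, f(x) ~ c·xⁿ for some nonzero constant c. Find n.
1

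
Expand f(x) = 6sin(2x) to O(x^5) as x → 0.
12*x - 8*x**3 + O(x**5)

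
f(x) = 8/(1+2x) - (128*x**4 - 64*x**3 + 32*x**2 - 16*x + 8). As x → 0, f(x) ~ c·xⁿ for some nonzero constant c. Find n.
5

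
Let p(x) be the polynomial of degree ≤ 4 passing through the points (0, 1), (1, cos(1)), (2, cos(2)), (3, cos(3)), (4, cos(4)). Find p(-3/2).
-693*cos(1)/32 + 1485*cos(2)/64 + 315*cos(4)/128 + 1155/128 - 385*cos(3)/32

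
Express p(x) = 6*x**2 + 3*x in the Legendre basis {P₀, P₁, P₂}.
(2)P₀ + (3)P₁ + (4)P₂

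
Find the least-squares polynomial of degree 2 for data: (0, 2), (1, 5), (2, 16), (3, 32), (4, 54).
61/35 + (57/70)x + (43/14)x²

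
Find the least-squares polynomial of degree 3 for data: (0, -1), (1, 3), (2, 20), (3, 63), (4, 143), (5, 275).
-22/21 + (122/63)x + (2/21)x² + (19/9)x³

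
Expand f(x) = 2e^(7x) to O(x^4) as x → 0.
2 + 14*x + 49*x**2 + 343*x**3/3 + O(x**4)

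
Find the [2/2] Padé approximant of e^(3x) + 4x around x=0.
(39*x**2/20 + 67*x/10 + 1)/(-9*x**2/20 - 3*x/10 + 1)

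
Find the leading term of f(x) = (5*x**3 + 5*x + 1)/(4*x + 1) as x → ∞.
5*x**2/4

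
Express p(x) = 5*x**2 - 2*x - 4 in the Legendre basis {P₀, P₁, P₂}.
(-7/3)P₀ + (-2)P₁ + (10/3)P₂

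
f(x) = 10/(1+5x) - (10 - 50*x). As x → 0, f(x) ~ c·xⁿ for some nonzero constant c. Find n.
2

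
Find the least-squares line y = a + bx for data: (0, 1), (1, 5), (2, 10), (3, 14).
a = 9/10, b = 22/5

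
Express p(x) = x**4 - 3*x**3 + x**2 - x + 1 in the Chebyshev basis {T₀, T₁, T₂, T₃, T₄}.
(15/8)T₀ + (-13/4)T₁ + T₂ + (-3/4)T₃ + (1/8)T₄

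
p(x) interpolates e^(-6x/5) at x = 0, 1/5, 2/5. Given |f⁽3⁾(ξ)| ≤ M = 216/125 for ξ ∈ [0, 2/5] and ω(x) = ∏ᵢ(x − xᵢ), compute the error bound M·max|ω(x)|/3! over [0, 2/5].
8*sqrt(3)/15625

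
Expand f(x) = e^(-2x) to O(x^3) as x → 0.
1 - 2*x + 2*x**2 + O(x**3)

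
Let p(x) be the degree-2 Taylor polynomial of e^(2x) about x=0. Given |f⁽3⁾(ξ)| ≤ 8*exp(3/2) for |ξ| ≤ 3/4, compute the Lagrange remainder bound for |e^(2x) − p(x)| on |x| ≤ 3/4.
9*exp(3/2)/16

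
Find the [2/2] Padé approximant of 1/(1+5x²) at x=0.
1/(5*x**2 + 1)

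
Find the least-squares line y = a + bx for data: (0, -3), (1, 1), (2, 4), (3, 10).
a = -33/10, b = 21/5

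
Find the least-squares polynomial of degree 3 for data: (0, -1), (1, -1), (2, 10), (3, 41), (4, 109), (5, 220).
-61/63 + (-34/27)x + (-169/252)x² + (211/108)x³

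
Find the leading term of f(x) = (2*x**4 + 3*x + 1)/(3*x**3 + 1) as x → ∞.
2*x/3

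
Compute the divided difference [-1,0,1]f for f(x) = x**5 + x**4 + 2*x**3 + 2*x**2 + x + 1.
3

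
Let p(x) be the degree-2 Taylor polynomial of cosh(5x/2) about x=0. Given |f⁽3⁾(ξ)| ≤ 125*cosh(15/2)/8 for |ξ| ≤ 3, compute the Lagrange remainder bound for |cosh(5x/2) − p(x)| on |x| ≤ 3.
1125*cosh(15/2)/16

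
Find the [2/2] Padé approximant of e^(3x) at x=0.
(3*x**2/4 + 3*x/2 + 1)/(3*x**2/4 - 3*x/2 + 1)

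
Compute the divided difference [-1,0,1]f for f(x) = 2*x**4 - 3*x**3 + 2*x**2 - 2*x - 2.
4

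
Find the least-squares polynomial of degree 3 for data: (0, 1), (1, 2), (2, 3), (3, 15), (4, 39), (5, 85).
10/9 + (292/189)x + (-551/252)x² + (113/108)x³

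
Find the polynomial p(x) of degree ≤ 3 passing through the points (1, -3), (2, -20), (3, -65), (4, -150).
-2*x**3 - 2*x**2 + 3*x - 2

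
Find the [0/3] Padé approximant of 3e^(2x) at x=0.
3/(-4*x**3/3 + 2*x**2 - 2*x + 1)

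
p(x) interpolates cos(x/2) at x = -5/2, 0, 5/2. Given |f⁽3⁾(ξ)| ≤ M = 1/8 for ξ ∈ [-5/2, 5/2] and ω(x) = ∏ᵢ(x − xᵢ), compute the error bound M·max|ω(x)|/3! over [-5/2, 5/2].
125*sqrt(3)/1728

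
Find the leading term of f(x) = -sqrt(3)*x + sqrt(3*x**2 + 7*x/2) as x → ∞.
7*sqrt(3)/12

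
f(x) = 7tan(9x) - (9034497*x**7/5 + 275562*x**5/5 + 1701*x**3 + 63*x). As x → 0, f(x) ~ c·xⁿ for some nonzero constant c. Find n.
9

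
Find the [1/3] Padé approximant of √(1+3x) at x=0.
(21*x/8 + 1)/(27*x**3/64 - 9*x**2/16 + 9*x/8 + 1)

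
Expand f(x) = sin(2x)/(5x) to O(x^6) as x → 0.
2/5 - 4*x**2/15 + 4*x**4/75 + O(x**6)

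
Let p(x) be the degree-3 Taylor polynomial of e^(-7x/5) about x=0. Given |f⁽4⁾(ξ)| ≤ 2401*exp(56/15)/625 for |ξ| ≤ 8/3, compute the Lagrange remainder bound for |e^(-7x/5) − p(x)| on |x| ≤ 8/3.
1229312*exp(56/15)/151875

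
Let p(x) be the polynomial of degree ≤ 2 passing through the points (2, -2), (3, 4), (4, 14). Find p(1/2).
-7/2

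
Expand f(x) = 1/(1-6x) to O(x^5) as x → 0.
1 + 6*x + 36*x**2 + 216*x**3 + 1296*x**4 + O(x**5)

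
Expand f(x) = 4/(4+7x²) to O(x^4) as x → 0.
1 - 7*x**2/4 + O(x**4)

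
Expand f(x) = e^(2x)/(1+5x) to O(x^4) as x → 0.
1 - 3*x + 17*x**2 - 251*x**3/3 + O(x**4)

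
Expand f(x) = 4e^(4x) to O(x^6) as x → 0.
4 + 16*x + 32*x**2 + 128*x**3/3 + 128*x**4/3 + 512*x**5/15 + O(x**6)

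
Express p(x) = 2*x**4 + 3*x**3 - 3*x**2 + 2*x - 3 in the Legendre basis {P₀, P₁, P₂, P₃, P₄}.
(-18/5)P₀ + (19/5)P₁ + (-6/7)P₂ + (6/5)P₃ + (16/35)P₄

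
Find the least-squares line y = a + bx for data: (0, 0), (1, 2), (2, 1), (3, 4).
a = 1/10, b = 11/10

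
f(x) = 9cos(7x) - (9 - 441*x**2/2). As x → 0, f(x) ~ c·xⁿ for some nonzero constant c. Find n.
4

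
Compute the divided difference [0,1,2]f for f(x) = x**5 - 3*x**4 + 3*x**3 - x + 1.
3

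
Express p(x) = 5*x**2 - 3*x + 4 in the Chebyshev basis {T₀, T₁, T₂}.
(13/2)T₀ + (-3)T₁ + (5/2)T₂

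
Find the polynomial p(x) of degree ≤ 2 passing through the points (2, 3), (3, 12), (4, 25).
2*x**2 - x - 3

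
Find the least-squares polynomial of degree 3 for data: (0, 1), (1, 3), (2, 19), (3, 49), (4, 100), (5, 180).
29/42 + (-101/252)x + (235/84)x² + (8/9)x³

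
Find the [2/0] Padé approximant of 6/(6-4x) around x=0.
4*x**2/9 + 2*x/3 + 1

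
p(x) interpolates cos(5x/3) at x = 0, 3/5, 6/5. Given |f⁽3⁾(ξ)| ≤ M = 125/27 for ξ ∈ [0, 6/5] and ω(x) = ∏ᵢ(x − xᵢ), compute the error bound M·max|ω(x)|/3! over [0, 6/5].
sqrt(3)/27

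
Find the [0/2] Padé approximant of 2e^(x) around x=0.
2/(x**2/2 - x + 1)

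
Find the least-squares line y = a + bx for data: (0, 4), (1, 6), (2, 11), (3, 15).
a = 33/10, b = 19/5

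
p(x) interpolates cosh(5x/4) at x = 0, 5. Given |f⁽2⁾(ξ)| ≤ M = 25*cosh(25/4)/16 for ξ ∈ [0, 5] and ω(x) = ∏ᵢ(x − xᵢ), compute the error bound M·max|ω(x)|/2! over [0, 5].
625*cosh(25/4)/128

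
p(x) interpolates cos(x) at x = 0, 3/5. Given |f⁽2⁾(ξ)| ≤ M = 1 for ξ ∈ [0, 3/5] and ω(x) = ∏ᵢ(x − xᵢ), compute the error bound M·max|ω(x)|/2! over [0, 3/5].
9/200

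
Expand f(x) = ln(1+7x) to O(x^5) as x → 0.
7*x - 49*x**2/2 + 343*x**3/3 - 2401*x**4/4 + O(x**5)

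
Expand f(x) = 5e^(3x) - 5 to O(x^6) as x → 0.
15*x + 45*x**2/2 + 45*x**3/2 + 135*x**4/8 + 81*x**5/8 + O(x**6)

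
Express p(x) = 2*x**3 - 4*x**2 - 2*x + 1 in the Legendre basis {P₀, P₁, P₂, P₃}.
(-1/3)P₀ + (-4/5)P₁ + (-8/3)P₂ + (4/5)P₃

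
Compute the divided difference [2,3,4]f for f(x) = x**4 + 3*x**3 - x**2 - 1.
81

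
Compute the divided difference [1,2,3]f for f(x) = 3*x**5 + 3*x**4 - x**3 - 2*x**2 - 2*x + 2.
337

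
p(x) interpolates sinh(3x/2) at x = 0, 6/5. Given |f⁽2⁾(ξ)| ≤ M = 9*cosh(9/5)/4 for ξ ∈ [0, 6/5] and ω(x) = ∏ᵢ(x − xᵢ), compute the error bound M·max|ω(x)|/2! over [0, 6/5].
81*cosh(9/5)/200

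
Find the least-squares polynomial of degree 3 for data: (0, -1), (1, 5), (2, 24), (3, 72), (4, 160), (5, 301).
-109/126 + (1849/756)x + (101/126)x² + (233/108)x³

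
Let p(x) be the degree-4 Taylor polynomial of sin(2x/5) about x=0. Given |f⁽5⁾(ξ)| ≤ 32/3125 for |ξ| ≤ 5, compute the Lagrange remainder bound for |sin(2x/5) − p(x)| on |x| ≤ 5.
4/15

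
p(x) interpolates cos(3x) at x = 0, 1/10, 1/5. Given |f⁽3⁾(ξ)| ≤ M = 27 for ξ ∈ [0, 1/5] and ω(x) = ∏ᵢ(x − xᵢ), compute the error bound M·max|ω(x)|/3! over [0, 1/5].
sqrt(3)/1000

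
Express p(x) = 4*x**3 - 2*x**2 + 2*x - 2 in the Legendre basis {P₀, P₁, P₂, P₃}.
(-8/3)P₀ + (22/5)P₁ + (-4/3)P₂ + (8/5)P₃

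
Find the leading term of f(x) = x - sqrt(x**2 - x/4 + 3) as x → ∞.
1/8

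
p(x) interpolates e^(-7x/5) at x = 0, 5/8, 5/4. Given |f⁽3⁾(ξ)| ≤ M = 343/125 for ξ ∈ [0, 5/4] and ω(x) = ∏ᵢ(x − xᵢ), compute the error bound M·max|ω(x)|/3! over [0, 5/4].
343*sqrt(3)/13824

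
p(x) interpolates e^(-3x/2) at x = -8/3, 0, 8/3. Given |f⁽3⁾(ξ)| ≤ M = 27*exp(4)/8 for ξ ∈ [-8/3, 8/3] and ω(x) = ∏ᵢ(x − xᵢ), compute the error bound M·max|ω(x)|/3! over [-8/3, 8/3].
64*sqrt(3)*exp(4)/27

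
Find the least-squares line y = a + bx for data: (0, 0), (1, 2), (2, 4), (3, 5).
a = 1/5, b = 17/10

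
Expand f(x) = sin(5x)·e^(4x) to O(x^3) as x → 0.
5*x + 20*x**2 + O(x**3)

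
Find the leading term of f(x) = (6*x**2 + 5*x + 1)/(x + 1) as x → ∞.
6*x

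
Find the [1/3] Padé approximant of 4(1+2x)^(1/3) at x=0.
(20*x/3 + 4)/(8*x**3/81 - 2*x**2/9 + x + 1)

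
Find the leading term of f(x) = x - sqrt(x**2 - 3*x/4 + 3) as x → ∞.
3/8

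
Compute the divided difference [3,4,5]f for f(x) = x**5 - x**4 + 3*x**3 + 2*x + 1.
599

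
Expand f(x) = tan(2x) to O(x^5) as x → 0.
2*x + 8*x**3/3 + O(x**5)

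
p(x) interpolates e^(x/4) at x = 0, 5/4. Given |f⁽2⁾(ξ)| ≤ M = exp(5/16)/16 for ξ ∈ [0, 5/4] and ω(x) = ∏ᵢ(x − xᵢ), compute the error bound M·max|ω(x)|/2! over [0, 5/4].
25*exp(5/16)/2048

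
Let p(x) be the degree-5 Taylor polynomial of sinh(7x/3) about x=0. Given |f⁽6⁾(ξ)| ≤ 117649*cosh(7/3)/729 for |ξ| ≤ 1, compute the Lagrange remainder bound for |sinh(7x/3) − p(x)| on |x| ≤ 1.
117649*cosh(7/3)/524880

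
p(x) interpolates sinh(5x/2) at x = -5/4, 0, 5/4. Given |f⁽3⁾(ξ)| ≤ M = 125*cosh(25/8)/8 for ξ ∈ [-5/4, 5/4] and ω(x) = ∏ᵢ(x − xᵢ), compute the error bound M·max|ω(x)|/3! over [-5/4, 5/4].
15625*sqrt(3)*cosh(25/8)/13824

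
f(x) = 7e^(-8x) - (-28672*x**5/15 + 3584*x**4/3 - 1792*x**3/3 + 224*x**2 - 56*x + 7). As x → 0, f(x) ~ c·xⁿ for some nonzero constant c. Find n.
6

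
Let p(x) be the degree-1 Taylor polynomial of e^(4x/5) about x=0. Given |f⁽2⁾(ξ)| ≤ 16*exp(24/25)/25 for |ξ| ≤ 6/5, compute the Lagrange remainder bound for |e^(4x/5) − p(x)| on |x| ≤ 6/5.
288*exp(24/25)/625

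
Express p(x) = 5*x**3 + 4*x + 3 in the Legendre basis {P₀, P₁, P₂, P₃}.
(3)P₀ + (7)P₁ + (2)P₃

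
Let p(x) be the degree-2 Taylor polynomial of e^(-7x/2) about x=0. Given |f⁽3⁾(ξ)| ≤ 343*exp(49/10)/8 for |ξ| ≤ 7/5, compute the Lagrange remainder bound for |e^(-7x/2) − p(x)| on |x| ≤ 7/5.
117649*exp(49/10)/6000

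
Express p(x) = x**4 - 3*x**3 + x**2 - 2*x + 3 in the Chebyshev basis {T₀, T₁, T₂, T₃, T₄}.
(31/8)T₀ + (-17/4)T₁ + T₂ + (-3/4)T₃ + (1/8)T₄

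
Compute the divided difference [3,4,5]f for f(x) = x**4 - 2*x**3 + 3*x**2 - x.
76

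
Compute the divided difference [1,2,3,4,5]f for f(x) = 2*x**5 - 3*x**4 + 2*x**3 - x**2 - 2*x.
27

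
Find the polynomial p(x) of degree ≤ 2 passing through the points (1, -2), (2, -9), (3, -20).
-2*x**2 - x + 1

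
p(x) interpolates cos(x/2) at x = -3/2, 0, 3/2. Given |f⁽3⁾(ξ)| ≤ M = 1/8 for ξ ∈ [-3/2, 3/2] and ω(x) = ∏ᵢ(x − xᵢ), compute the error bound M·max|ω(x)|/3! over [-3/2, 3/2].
sqrt(3)/64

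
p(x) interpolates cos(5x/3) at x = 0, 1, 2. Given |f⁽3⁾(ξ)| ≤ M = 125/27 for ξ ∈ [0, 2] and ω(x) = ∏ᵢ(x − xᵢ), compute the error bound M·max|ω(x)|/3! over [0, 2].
125*sqrt(3)/729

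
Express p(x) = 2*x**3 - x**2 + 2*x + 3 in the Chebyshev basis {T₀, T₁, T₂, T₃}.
(5/2)T₀ + (7/2)T₁ + (-1/2)T₂ + (1/2)T₃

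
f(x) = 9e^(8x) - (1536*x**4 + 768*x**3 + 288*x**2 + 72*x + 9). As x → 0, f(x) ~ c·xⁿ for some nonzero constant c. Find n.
5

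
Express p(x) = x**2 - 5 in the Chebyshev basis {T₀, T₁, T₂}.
(-9/2)T₀ + (1/2)T₂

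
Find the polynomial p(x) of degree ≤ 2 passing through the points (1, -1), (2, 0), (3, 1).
x - 2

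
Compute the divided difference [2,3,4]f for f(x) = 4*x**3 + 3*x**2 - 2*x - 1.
39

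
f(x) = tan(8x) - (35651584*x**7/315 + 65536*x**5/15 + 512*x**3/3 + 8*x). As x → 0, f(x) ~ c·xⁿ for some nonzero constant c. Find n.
9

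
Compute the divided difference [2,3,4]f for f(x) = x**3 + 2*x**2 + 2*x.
11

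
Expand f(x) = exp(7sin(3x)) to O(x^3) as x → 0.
1 + 21*x + 441*x**2/2 + O(x**3)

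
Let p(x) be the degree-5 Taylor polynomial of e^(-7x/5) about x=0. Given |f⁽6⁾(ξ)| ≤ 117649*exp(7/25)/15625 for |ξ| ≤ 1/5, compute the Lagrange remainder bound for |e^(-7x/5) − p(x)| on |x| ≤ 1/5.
117649*exp(7/25)/175781250000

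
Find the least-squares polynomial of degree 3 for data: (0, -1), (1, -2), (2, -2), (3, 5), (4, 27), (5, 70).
-64/63 + (200/189)x + (-28/9)x² + (31/27)x³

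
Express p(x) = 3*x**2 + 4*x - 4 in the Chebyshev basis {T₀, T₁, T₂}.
(-5/2)T₀ + (4)T₁ + (3/2)T₂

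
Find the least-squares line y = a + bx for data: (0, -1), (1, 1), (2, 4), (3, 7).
a = -13/10, b = 27/10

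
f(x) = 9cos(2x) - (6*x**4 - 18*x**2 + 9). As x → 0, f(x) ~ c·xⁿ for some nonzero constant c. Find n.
6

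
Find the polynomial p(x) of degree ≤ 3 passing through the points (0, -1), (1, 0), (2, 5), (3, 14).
2*x**2 - x - 1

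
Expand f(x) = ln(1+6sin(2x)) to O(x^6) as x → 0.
12*x - 72*x**2 + 568*x**3 - 5088*x**4 + 48616*x**5 + O(x**6)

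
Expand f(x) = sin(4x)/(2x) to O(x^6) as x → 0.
2 - 16*x**2/3 + 64*x**4/15 + O(x**6)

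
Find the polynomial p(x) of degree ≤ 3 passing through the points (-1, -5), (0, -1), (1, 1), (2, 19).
3*x**3 - x**2 - 1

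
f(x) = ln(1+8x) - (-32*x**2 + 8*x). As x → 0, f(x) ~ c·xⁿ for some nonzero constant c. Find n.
3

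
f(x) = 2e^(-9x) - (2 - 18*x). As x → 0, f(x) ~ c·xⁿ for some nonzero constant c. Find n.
2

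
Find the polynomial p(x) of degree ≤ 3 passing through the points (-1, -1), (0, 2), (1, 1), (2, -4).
-2*x**2 + x + 2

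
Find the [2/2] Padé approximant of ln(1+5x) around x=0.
5*x*(5*x + 2)/(2*(25*x**2/6 + 5*x + 1))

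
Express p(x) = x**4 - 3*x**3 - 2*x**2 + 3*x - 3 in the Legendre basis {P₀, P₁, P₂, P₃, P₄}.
(-52/15)P₀ + (6/5)P₁ + (-16/21)P₂ + (-6/5)P₃ + (8/35)P₄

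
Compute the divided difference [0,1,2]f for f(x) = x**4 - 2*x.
7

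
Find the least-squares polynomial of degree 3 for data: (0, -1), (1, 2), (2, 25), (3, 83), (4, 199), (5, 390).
-71/63 + (169/189)x + (-29/63)x² + (86/27)x³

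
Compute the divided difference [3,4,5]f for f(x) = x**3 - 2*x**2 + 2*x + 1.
10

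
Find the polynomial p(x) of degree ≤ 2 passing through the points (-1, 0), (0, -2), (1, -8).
-2*x**2 - 4*x - 2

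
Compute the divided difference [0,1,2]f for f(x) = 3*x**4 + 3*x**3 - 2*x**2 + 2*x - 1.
28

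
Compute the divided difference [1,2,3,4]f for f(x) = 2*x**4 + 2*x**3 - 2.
22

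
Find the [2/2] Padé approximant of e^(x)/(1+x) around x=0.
(7*x**2/36 + 2*x/3 + 1)/(-11*x**2/36 + 2*x/3 + 1)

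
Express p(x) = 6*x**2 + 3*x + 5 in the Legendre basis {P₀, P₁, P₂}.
(7)P₀ + (3)P₁ + (4)P₂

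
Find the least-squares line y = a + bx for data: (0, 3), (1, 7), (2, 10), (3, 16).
a = 27/10, b = 21/5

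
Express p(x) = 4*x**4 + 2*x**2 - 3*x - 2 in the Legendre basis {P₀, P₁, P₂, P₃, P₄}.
(-8/15)P₀ + (-3)P₁ + (76/21)P₂ + (32/35)P₄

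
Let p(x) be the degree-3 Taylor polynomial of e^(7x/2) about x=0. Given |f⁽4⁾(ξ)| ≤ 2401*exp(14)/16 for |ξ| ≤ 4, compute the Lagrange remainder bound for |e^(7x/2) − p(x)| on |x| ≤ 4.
4802*exp(14)/3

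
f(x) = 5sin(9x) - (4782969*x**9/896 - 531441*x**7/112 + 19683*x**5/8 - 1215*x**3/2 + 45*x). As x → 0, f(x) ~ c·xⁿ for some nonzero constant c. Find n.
11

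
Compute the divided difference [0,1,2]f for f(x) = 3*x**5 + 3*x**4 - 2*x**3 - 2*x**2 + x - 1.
58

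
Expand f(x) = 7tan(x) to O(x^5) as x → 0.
7*x + 7*x**3/3 + O(x**5)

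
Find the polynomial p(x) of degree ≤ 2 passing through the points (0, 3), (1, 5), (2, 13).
3*x**2 - x + 3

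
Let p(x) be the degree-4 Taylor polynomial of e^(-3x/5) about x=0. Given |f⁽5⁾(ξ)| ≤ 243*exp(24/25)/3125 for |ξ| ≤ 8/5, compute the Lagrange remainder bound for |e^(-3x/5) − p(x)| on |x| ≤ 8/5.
331776*exp(24/25)/48828125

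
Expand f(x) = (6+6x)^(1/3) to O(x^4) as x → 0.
6**(1/3) + 6**(1/3)*x/3 - 6**(1/3)*x**2/9 + 5*6**(1/3)*x**3/81 + O(x**4)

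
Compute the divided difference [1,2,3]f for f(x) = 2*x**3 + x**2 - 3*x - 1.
13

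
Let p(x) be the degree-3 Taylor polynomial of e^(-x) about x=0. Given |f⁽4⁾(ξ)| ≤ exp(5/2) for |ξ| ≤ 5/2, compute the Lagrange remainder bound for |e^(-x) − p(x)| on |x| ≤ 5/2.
625*exp(5/2)/384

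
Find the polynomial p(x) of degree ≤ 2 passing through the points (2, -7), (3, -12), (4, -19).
-x**2 - 3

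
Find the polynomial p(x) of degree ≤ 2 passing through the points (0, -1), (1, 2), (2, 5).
3*x - 1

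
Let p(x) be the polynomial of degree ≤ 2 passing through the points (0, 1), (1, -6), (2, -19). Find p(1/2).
-7/4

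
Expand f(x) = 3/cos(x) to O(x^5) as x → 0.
3 + 3*x**2/2 + 5*x**4/8 + O(x**5)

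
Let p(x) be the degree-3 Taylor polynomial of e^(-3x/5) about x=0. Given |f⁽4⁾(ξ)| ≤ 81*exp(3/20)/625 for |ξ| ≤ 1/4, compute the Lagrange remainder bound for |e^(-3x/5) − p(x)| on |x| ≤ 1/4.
27*exp(3/20)/1280000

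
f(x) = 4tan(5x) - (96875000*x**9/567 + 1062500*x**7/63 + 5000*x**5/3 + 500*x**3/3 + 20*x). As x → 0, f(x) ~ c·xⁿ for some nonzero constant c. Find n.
11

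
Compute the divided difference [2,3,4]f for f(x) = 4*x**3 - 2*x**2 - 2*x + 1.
34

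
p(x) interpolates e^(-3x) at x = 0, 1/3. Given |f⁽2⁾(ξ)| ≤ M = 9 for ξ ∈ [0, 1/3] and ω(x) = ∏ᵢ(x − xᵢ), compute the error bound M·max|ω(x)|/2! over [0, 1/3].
1/8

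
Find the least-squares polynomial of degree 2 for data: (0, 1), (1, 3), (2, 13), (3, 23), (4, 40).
24/35 + (43/35)x + (15/7)x²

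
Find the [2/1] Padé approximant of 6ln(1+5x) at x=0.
5*x*(5*x + 6)/(10*x/3 + 1)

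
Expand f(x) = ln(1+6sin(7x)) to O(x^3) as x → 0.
42*x - 882*x**2 + O(x**3)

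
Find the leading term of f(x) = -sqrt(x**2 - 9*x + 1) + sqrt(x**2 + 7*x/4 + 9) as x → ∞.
43/8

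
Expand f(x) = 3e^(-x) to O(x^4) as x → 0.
3 - 3*x + 3*x**2/2 - x**3/2 + O(x**4)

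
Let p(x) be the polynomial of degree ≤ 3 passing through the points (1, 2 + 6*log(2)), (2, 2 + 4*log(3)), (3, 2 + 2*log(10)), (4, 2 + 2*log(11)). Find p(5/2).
2 + log(45*11**(7/8)*2**(3/4)*3**(1/4)*5**(1/8)/11)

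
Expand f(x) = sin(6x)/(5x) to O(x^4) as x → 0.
6/5 - 36*x**2/5 + O(x**4)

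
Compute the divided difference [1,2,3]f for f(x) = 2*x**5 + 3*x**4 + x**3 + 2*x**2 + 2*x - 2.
263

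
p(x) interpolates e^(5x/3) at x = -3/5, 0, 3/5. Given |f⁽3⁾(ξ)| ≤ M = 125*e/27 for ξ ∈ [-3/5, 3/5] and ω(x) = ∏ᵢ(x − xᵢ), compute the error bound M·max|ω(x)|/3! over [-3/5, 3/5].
sqrt(3)*e/27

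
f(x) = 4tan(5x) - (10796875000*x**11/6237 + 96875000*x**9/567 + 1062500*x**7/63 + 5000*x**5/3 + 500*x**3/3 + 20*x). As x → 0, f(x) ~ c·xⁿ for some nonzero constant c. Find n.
13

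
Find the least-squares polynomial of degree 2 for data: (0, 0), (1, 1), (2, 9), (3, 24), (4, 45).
-3/35 + (-149/70)x + (47/14)x²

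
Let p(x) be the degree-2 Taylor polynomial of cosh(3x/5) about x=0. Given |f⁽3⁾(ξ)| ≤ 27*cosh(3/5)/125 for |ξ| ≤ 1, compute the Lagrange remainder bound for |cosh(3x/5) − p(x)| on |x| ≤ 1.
9*cosh(3/5)/250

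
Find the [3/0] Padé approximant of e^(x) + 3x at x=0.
x**3/6 + x**2/2 + 4*x + 1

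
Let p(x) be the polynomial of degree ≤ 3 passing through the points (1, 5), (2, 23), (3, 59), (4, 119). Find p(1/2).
7/8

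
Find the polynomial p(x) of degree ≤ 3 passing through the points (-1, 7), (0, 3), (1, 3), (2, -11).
-3*x**3 + 2*x**2 + x + 3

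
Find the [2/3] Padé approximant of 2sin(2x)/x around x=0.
(4 - 28*x**2/15)/(x**2/5 + 1)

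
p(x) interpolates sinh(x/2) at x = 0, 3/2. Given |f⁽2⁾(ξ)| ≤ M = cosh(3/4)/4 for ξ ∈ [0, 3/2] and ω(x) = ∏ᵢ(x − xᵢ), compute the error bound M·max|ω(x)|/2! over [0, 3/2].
9*cosh(3/4)/128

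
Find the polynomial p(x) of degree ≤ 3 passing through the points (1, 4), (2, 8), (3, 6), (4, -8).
-x**3 + 3*x**2 + 2*x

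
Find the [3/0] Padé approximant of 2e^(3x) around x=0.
9*x**3 + 9*x**2 + 6*x + 2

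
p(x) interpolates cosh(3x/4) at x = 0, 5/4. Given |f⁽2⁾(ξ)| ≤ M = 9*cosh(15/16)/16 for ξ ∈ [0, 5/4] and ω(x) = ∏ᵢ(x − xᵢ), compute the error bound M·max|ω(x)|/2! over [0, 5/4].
225*cosh(15/16)/2048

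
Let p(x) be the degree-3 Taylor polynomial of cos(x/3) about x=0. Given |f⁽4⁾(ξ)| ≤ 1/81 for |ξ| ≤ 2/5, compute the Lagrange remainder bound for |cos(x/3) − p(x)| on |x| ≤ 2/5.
2/151875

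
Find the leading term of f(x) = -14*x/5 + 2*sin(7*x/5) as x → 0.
-343*x**3/375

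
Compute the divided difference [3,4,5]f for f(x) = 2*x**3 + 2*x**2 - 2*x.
26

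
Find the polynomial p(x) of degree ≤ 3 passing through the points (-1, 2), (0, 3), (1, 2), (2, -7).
-x**3 - x**2 + x + 3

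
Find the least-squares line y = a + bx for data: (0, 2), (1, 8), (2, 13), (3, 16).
a = 27/10, b = 47/10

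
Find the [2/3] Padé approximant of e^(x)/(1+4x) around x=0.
(289*x**2/3380 + 426*x/845 + 1)/(3299*x**3/10140 - 6429*x**2/3380 + 2961*x/845 + 1)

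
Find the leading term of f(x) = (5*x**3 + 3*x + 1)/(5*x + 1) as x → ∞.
x**2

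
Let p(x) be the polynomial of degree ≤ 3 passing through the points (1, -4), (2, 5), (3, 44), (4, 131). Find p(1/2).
-23/8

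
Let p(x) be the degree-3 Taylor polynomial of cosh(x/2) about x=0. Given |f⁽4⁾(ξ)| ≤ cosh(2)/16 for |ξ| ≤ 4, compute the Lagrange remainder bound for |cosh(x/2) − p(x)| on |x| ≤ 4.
2*cosh(2)/3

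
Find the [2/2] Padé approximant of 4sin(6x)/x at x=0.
(24 - 504*x**2/5)/(9*x**2/5 + 1)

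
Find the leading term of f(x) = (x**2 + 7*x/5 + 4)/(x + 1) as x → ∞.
x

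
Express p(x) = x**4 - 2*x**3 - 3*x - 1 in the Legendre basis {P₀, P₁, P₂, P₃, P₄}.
(-4/5)P₀ + (-21/5)P₁ + (4/7)P₂ + (-4/5)P₃ + (8/35)P₄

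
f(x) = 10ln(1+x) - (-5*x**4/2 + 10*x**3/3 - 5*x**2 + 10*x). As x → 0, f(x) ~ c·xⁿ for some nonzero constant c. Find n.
5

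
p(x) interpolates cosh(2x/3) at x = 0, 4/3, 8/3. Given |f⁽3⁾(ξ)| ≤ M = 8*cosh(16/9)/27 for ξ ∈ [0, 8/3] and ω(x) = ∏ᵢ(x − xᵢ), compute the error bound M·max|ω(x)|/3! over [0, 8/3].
512*sqrt(3)*cosh(16/9)/19683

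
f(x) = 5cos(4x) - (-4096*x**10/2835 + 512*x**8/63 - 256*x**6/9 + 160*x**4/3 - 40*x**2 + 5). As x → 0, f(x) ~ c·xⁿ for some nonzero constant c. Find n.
12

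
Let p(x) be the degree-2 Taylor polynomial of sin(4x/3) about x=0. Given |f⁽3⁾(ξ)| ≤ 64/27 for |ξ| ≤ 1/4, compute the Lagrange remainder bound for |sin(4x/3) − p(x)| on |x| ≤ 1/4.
1/162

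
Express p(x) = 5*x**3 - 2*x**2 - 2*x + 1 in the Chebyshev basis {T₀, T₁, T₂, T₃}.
(7/4)T₁ - T₂ + (5/4)T₃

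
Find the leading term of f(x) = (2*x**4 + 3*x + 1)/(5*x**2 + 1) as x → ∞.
2*x**2/5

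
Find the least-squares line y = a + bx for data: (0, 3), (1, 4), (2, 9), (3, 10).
a = 13/5, b = 13/5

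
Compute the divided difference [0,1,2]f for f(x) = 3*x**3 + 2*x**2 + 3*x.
11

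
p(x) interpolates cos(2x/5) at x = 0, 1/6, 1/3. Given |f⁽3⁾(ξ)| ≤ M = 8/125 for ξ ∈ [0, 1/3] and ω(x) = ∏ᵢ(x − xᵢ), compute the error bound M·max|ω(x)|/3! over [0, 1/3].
sqrt(3)/91125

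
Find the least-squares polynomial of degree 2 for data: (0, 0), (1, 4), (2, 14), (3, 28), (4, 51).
1/5 + (3/5)x + (3)x²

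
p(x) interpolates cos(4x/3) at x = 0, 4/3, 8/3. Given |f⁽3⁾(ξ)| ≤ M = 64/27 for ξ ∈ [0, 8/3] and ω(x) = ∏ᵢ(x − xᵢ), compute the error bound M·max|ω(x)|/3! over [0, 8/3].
4096*sqrt(3)/19683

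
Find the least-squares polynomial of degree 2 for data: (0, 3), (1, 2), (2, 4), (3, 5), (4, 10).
104/35 + (-101/70)x + (11/14)x²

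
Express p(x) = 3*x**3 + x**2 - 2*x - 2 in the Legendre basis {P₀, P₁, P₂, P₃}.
(-5/3)P₀ + (-1/5)P₁ + (2/3)P₂ + (6/5)P₃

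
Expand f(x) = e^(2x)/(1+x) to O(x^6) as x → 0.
1 + x + x**2 + x**3/3 + x**4/3 - x**5/15 + O(x**6)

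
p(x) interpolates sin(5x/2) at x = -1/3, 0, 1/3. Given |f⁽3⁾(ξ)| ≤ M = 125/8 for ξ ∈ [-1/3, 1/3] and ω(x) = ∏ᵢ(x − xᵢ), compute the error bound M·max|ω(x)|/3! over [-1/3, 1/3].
125*sqrt(3)/5832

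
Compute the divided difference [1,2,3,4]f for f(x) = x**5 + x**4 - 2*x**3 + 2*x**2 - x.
73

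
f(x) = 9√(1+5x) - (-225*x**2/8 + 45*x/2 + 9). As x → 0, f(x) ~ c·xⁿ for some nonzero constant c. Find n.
3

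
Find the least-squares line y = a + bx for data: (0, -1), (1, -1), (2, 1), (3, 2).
a = -7/5, b = 11/10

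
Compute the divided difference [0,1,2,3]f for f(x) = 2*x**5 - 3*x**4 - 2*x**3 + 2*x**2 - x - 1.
30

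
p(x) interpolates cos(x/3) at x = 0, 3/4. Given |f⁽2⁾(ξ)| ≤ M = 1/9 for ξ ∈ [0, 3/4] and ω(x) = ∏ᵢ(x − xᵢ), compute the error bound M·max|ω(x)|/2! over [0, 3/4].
1/128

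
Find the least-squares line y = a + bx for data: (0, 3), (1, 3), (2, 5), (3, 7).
a = 12/5, b = 7/5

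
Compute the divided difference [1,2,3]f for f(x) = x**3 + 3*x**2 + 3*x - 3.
9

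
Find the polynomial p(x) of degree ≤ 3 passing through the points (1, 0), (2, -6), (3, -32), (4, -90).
-2*x**3 + 2*x**2 + 2*x - 2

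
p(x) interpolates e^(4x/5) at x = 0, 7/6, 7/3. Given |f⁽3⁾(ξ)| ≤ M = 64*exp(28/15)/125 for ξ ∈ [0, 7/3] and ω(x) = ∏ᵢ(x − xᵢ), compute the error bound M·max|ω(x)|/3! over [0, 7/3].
2744*sqrt(3)*exp(28/15)/91125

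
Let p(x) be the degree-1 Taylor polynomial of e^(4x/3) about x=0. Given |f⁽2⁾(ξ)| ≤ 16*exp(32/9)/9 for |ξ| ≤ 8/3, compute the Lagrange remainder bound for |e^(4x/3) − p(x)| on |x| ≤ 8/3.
512*exp(32/9)/81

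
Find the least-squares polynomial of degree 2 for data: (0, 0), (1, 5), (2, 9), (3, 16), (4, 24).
2/7 + (233/70)x + (9/14)x²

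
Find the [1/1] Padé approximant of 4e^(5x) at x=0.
(10*x + 4)/(1 - 5*x/2)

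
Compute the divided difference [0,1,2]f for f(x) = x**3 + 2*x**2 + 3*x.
5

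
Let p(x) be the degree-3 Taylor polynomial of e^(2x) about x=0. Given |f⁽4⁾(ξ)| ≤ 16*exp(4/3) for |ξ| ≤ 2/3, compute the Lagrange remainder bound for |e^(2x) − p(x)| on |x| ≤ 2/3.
32*exp(4/3)/243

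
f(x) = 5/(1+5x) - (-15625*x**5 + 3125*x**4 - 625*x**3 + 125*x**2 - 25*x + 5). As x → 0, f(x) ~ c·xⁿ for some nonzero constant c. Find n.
6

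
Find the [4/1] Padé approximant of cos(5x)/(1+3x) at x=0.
(625*x**4/24 - 25*x**2/2 + 1)/(3*x + 1)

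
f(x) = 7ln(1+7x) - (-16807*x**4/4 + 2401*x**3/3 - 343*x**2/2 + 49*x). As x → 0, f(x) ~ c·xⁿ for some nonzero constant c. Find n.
5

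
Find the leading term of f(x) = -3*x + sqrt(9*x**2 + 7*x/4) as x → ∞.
7/24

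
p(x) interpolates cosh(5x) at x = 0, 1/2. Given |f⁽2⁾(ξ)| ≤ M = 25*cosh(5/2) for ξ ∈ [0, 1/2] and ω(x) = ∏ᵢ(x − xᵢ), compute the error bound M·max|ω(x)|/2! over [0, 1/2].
25*cosh(5/2)/32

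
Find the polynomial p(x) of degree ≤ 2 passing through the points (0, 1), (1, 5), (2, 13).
2*x**2 + 2*x + 1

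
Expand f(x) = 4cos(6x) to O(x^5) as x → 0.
4 - 72*x**2 + 216*x**4 + O(x**5)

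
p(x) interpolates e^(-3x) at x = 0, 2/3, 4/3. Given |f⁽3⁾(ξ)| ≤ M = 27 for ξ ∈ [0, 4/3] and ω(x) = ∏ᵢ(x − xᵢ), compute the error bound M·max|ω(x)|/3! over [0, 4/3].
8*sqrt(3)/27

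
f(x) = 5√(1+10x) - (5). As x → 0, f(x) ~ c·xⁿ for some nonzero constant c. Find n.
1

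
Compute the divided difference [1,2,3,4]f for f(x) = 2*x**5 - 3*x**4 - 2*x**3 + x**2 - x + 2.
98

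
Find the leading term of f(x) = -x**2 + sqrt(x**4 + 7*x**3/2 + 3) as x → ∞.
7*x/4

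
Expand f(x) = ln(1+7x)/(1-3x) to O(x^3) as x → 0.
7*x - 7*x**2/2 + O(x**3)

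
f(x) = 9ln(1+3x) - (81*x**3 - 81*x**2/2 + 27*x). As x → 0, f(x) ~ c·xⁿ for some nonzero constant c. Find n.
4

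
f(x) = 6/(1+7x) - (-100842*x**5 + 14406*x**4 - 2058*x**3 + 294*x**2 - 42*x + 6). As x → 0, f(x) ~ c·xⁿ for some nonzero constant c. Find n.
6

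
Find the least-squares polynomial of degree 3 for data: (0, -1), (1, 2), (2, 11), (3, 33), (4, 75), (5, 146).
-67/63 + (566/189)x + (-64/63)x² + (34/27)x³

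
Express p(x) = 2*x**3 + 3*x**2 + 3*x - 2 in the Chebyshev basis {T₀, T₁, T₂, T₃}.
(-1/2)T₀ + (9/2)T₁ + (3/2)T₂ + (1/2)T₃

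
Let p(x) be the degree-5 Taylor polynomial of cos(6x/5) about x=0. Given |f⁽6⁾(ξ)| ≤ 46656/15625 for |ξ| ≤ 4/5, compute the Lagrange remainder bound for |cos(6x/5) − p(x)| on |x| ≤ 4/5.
1327104/1220703125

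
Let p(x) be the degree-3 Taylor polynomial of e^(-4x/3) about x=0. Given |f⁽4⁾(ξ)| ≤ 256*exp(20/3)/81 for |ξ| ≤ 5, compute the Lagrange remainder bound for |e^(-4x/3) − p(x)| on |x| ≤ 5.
20000*exp(20/3)/243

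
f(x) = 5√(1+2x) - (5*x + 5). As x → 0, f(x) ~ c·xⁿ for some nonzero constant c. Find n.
2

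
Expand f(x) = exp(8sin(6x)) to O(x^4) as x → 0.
1 + 48*x + 1152*x**2 + 18144*x**3 + O(x**4)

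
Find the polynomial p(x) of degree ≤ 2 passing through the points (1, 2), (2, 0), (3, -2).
4 - 2*x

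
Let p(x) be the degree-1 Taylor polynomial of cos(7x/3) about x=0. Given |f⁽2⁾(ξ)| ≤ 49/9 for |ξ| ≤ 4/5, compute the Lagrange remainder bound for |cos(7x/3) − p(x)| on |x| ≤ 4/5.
392/225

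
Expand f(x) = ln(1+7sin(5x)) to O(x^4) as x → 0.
35*x - 1225*x**2/2 + 84875*x**3/6 + O(x**4)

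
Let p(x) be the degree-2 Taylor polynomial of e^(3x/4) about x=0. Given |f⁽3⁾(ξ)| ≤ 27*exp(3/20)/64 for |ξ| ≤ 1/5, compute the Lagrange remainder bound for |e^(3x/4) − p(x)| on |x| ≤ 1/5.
9*exp(3/20)/16000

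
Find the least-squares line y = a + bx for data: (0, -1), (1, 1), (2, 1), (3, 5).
a = -6/5, b = 9/5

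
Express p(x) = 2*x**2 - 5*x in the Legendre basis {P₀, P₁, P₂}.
(2/3)P₀ + (-5)P₁ + (4/3)P₂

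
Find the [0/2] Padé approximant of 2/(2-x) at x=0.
1/(1 - x/2)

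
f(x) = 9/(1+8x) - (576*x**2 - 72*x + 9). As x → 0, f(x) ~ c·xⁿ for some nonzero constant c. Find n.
3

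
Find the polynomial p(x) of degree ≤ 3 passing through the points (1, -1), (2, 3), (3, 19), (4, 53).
x**3 - 3*x + 1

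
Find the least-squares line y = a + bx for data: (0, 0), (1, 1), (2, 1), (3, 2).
a = 1/10, b = 3/5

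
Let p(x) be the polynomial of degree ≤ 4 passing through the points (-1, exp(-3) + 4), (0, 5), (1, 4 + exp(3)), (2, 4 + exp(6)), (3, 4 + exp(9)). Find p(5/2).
5*(-14*exp(6) - 1 + 108*exp(3) + 28*exp(9) + 7*exp(12))*exp(-3)/128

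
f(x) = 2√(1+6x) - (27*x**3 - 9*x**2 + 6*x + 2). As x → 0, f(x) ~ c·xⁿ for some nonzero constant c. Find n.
4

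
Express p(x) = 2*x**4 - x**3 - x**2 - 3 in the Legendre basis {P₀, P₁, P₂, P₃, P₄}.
(-44/15)P₀ + (-3/5)P₁ + (10/21)P₂ + (-2/5)P₃ + (16/35)P₄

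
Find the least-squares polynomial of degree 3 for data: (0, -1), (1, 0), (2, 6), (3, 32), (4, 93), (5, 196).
-47/63 + (323/378)x + (-185/63)x² + (115/54)x³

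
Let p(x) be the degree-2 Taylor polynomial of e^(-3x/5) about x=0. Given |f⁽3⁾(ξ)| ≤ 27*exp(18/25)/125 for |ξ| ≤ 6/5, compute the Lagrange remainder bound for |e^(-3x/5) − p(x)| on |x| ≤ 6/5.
972*exp(18/25)/15625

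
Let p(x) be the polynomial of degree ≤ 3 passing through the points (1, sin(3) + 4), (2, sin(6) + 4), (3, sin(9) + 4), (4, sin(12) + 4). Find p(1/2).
-5*sin(12)/16 + 35*sin(3)/16 + 21*sin(9)/16 - 35*sin(6)/16 + 4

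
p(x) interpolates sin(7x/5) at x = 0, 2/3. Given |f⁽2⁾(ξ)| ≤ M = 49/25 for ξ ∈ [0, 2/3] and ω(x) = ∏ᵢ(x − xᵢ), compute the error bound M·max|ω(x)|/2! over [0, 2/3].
49/450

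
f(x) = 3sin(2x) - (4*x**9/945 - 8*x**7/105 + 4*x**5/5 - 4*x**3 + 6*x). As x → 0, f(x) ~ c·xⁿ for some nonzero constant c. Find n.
11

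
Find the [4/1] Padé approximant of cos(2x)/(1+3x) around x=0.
(2*x**4/3 - 2*x**2 + 1)/(3*x + 1)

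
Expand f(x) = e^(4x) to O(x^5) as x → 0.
1 + 4*x + 8*x**2 + 32*x**3/3 + 32*x**4/3 + O(x**5)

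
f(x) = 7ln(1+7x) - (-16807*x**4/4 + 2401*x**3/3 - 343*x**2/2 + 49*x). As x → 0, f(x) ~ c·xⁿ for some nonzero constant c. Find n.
5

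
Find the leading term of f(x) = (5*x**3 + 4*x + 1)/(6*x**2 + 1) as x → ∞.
5*x/6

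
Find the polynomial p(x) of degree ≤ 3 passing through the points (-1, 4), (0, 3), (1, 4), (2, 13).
x**3 + x**2 - x + 3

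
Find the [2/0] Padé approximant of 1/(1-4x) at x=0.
16*x**2 + 4*x + 1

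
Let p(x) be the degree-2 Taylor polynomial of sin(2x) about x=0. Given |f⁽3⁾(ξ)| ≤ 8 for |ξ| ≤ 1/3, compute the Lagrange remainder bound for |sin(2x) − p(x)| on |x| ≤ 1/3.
4/81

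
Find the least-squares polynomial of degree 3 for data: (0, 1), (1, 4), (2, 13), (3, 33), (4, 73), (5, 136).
65/63 + (401/189)x + (-13/63)x² + (28/27)x³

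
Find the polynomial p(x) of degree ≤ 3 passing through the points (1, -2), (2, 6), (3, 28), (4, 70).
x**3 + x**2 - 2*x - 2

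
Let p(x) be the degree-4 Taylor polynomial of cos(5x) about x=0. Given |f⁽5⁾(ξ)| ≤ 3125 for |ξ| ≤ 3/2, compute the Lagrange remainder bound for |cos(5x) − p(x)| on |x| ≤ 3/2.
50625/256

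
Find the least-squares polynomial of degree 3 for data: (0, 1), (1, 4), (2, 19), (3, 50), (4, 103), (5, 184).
58/63 + (-169/378)x + (181/63)x² + (49/54)x³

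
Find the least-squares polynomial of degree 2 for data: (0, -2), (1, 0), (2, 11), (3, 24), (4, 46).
-11/5 + (3)x²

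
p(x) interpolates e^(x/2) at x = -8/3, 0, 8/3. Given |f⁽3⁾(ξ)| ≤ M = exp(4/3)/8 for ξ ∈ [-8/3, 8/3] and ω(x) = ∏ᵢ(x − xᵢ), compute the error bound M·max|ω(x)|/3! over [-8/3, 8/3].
64*sqrt(3)*exp(4/3)/729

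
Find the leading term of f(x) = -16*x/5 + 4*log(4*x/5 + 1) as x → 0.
-32*x**2/25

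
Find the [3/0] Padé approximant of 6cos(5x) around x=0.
6 - 75*x**2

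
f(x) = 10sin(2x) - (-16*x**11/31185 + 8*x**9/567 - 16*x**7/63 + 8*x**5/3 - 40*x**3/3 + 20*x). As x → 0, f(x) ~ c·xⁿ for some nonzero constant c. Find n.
13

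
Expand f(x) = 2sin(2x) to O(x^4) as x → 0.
4*x - 8*x**3/3 + O(x**4)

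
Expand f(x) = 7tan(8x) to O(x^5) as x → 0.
56*x + 3584*x**3/3 + O(x**5)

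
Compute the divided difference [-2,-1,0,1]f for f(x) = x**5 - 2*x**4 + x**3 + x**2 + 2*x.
10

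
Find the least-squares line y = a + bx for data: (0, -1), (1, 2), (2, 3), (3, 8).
a = -6/5, b = 14/5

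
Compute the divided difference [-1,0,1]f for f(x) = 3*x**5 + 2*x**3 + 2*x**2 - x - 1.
2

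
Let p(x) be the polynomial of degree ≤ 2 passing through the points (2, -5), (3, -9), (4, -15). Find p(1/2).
-11/4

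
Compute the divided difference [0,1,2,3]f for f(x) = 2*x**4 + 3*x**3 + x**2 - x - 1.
15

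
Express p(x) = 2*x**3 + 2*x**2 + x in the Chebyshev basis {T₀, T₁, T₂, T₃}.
T₀ + (5/2)T₁ + T₂ + (1/2)T₃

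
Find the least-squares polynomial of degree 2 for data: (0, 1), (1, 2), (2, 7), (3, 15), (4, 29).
8/7 + (-97/70)x + (29/14)x²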